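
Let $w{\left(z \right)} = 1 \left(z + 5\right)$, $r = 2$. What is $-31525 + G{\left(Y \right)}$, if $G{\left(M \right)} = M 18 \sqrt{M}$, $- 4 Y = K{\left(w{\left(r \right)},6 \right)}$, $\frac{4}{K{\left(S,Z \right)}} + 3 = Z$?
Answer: $-31525 - 2 i \sqrt{3} \approx -31525.0 - 3.4641 i$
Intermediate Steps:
$w{\left(z \right)} = 5 + z$ ($w{\left(z \right)} = 1 \left(5 + z\right) = 5 + z$)
$K{\left(S,Z \right)} = \frac{4}{-3 + Z}$
$Y = - \frac{1}{3}$ ($Y = - \frac{4 \frac{1}{-3 + 6}}{4} = - \frac{4 \cdot \frac{1}{3}}{4} = \left(- \frac{1}{4}\right) \frac{4}{3} = - \frac{1}{3} \approx -0.33333$)
$G{\left(M \right)} = 18 M^{\frac{3}{2}}$ ($G{\left(M \right)} = 18 M \sqrt{M} = 18 M^{\frac{3}{2}}$)
$-31525 + G{\left(Y \right)} = -31525 + 18 \left(- \frac{1}{3}\right)^{\frac{3}{2}} = -31525 + 18 \left(- \frac{i \sqrt{3}}{9}\right) = -31525 - 2 i \sqrt{3}$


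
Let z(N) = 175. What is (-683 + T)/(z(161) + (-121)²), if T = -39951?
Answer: -20317/7408 ≈ -2.7426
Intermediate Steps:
(-683 + T)/(z(161) + (-121)²) = (-683 - 39951)/(175 + (-121)²) = -40634/(175 + 14641) = -40634/14816 = -40634*1/14816 = -20317/7408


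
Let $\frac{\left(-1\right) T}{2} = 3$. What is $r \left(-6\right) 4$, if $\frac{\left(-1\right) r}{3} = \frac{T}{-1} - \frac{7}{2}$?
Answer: $180$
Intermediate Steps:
$T = -6$ ($T = \left(-2\right) 3 = -6$)
$r = - \frac{15}{2}$ ($r = - 3 \left(- \frac{6}{-1} - \frac{7}{2}\right) = - 3 \left(\left(-6\right) \left(-1\right) - \frac{7}{2}\right) = - 3 \left(6 - \frac{7}{2}\right) = \left(-3\right) \frac{5}{2} = - \frac{15}{2} \approx -7.5$)
$r \left(-6\right) 4 = \left(- \frac{15}{2}\right) \left(-6\right) 4 = 45 \cdot 4 = 180$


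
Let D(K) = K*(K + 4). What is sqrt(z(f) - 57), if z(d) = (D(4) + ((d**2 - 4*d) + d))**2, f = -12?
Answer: sqrt(44887) ≈ 211.87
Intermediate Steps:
D(K) = K*(4 + K)
z(d) = (32 + d**2 - 3*d)**2 (z(d) = (4*(4 + 4) + ((d**2 - 4*d) + d))**2 = (4*8 + (d**2 - 3*d))**2 = (32 + (d**2 - 3*d))**2 = (32 + d**2 - 3*d)**2)
sqrt(z(f) - 57) = sqrt((32 + (-12)**2 - 3*(-12))**2 - 57) = sqrt((32 + 144 + 36)**2 - 57) = sqrt(212**2 - 57) = sqrt(44944 - 57) = sqrt(44887)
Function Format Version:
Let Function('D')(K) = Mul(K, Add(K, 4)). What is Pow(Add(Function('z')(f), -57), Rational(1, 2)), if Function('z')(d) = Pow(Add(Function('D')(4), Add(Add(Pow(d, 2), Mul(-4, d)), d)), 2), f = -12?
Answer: Pow(44887, Rational(1, 2)) ≈ 211.87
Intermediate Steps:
Function('D')(K) = Mul(K, Add(4, K))
Function('z')(d) = Pow(Add(32, Pow(d, 2), Mul(-3, d)), 2) (Function('z')(d) = Pow(Add(Mul(4, Add(4, 4)), Add(Add(Pow(d, 2), Mul(-4, d)), d)), 2) = Pow(Add(Mul(4, 8), Add(Pow(d, 2), Mul(-3, d))), 2) = Pow(Add(32, Add(Pow(d, 2), Mul(-3, d))), 2) = Pow(Add(32, Pow(d, 2), Mul(-3, d)), 2))
Pow(Add(Function('z')(f), -57), Rational(1, 2)) = Pow(Add(Pow(Add(32, Pow(-12, 2), Mul(-3, -12)), 2), -57), Rational(1, 2)) = Pow(Add(Pow(Add(32, 144, 36), 2), -57), Rational(1, 2)) = Pow(Add(Pow(212, 2), -57), Rational(1, 2)) = Pow(Add(44944, -57), Rational(1, 2)) = Pow(44887, Rational(1, 2))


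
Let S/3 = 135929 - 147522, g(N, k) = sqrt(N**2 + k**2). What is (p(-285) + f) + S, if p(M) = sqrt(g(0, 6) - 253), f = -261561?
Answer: -296340 + I*sqrt(247) ≈ -2.9634e+5 + 15.716*I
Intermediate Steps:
p(M) = I*sqrt(247) (p(M) = sqrt(sqrt(0**2 + 6**2) - 253) = sqrt(sqrt(0 + 36) - 253) = sqrt(sqrt(36) - 253) = sqrt(6 - 253) = sqrt(-247) = I*sqrt(247))
S = -34779 (S = 3*(135929 - 147522) = 3*(-11593) = -34779)
(p(-285) + f) + S = (I*sqrt(247) - 261561) - 34779 = (-261561 + I*sqrt(247)) - 34779 = -296340 + I*sqrt(247)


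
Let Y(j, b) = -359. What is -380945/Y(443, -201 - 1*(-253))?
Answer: 380945/359 ≈ 1061.1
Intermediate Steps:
-380945/Y(443, -201 - 1*(-253)) = -380945/(-359) = -380945*(-1/359) = 380945/359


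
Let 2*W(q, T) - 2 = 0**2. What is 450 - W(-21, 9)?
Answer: 449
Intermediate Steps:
W(q, T) = 1 (W(q, T) = 1 + (1/2)*0**2 = 1 + (1/2)*0 = 1 + 0 = 1)
450 - W(-21, 9) = 450 - 1*1 = 450 - 1 = 449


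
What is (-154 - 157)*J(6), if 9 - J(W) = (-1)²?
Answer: -2488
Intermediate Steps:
J(W) = 8 (J(W) = 9 - 1*(-1)² = 9 - 1*1 = 9 - 1 = 8)
(-154 - 157)*J(6) = (-154 - 157)*8 = -311*8 = -2488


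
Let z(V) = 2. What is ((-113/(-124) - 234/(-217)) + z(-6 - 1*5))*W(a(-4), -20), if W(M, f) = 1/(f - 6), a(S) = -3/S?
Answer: -3463/22568 ≈ -0.15345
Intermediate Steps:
W(M, f) = 1/(-6 + f)
((-113/(-124) - 234/(-217)) + z(-6 - 1*5))*W(a(-4), -20) = ((-113/(-124) - 234/(-217)) + 2)/(-6 - 20) = ((-113*(-1/124) - 234*(-1/217)) + 2)/(-26) = ((113/124 + 234/217) + 2)*(-1/26) = (1727/868 + 2)*(-1/26) = (3463/868)*(-1/26) = -3463/22568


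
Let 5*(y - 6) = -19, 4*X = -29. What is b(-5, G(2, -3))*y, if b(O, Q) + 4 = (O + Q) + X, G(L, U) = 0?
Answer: -143/4 ≈ -35.750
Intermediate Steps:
X = -29/4 (X = (1/4)*(-29) = -29/4 ≈ -7.2500)
y = 11/5 (y = 6 + (1/5)*(-19) = 6 - 19/5 = 11/5 ≈ 2.2000)
b(O, Q) = -45/4 + O + Q (b(O, Q) = -4 + ((O + Q) - 29/4) = -4 + (-29/4 + O + Q) = -45/4 + O + Q)
b(-5, G(2, -3))*y = (-45/4 - 5 + 0)*(11/5) = -65/4*11/5 = -143/4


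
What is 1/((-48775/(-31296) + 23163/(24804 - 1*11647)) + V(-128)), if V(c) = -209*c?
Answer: 411761472/11016809540867 ≈ 3.7376e-5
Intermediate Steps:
1/((-48775/(-31296) + 23163/(24804 - 1*11647)) + V(-128)) = 1/((-48775/(-31296) + 23163/(24804 - 1*11647)) - 209*(-128)) = 1/((-48775*(-1/31296) + 23163/(24804 - 11647)) + 26752) = 1/((48775/31296 + 23163/13157) + 26752) = 1/(1366641923/411761472 + 26752) = 1/(11016809540867/411761472) = 411761472/11016809540867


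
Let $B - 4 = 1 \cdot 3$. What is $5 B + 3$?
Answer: $38$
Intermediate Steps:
$B = 7$ ($B = 4 + 1 \cdot 3 = 4 + 3 = 7$)
$5 B + 3 = 5 \cdot 7 + 3 = 35 + 3 = 38$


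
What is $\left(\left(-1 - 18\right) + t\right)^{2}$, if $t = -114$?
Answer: $17689$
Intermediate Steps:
$\left(\left(-1 - 18\right) + t\right)^{2} = \left(\left(-1 - 18\right) - 114\right)^{2} = \left(-19 - 114\right)^{2} = \left(-133\right)^{2} = 17689$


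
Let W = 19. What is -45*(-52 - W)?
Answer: 3195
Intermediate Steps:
-45*(-52 - W) = -45*(-52 - 1*19) = -45*(-52 - 19) = -45*(-71) = 3195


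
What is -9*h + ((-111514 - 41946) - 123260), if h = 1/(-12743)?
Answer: -3526242951/12743 ≈ -2.7672e+5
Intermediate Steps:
h = -1/12743 ≈ -7.8474e-5
-9*h + ((-111514 - 41946) - 123260) = -9*(-1/12743) + ((-111514 - 41946) - 123260) = 9/12743 + (-153460 - 123260) = 9/12743 - 276720 = -3526242951/12743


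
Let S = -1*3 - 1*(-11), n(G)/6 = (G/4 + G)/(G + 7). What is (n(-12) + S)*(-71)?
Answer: -1846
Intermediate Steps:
n(G) = 15*G/(2*(7 + G)) (n(G) = 6*((G/4 + G)/(G + 7)) = 6*((G*(¼) + G)/(7 + G)) = 6*((G/4 + G)/(7 + G)) = 6*((5*G/4)/(7 + G)) = 6*(5*G/(4*(7 + G))) = 15*G/(2*(7 + G)))
S = 8 (S = -3 + 11 = 8)
(n(-12) + S)*(-71) = ((15/2)*(-12)/(7 - 12) + 8)*(-71) = ((15/2)*(-12)/(-5) + 8)*(-71) = ((15/2)*(-12)*(-⅕) + 8)*(-71) = (18 + 8)*(-71) = 26*(-71) = -1846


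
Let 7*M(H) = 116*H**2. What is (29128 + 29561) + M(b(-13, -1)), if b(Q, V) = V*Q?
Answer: 430427/7 ≈ 61490.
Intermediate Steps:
b(Q, V) = Q*V
M(H) = 116*H**2/7 (M(H) = (116*H**2)/7 = 116*H**2/7)
(29128 + 29561) + M(b(-13, -1)) = (29128 + 29561) + 116*(-13*(-1))**2/7 = 58689 + (116/7)*13**2 = 58689 + (116/7)*169 = 58689 + 19604/7 = 430427/7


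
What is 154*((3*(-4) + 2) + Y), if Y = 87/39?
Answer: -15554/13 ≈ -1196.5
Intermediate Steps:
Y = 29/13 (Y = 87*(1/39) = 29/13 ≈ 2.2308)
154*((3*(-4) + 2) + Y) = 154*((3*(-4) + 2) + 29/13) = 154*((-12 + 2) + 29/13) = 154*(-10 + 29/13) = 154*(-101/13) = -15554/13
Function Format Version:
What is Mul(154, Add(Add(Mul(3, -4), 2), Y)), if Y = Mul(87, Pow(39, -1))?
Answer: Rational(-15554, 13) ≈ -1196.5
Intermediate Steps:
Y = Rational(29, 13) (Y = Mul(87, Rational(1, 39)) = Rational(29, 13) ≈ 2.2308)
Mul(154, Add(Add(Mul(3, -4), 2), Y)) = Mul(154, Add(Add(Mul(3, -4), 2), Rational(29, 13))) = Mul(154, Add(Add(-12, 2), Rational(29, 13))) = Mul(154, Add(-10, Rational(29, 13))) = Mul(154, Rational(-101, 13)) = Rational(-15554, 13)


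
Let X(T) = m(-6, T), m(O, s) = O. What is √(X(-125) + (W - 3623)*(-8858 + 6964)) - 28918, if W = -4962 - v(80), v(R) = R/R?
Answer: -28918 + √16261878 ≈ -24885.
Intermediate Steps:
X(T) = -6
v(R) = 1
W = -4963 (W = -4962 - 1*1 = -4962 - 1 = -4963)
√(X(-125) + (W - 3623)*(-8858 + 6964)) - 28918 = √(-6 + (-4963 - 3623)*(-8858 + 6964)) - 28918 = √(-6 - 8586*(-1894)) - 28918 = √(-6 + 16261884) - 28918 = √16261878 - 28918 = -28918 + √16261878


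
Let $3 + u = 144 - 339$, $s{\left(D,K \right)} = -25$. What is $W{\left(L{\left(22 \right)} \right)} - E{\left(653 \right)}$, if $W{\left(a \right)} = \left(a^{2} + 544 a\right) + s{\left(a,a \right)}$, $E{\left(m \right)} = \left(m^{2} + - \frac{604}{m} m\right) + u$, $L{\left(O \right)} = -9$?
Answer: $-430447$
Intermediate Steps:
$u = -198$ ($u = -3 + \left(144 - 339\right) = -3 - 195 = -198$)
$E{\left(m \right)} = -802 + m^{2}$ ($E{\left(m \right)} = \left(m^{2} + - \frac{604}{m} m\right) - 198 = \left(m^{2} - 604\right) - 198 = \left(-604 + m^{2}\right) - 198 = -802 + m^{2}$)
$W{\left(a \right)} = -25 + a^{2} + 544 a$ ($W{\left(a \right)} = \left(a^{2} + 544 a\right) - 25 = -25 + a^{2} + 544 a$)
$W{\left(L{\left(22 \right)} \right)} - E{\left(653 \right)} = \left(-25 + \left(-9\right)^{2} + 544 \left(-9\right)\right) - \left(-802 + 653^{2}\right) = \left(-25 + 81 - 4896\right) - \left(-802 + 426409\right) = -4840 - 425607 = -430447$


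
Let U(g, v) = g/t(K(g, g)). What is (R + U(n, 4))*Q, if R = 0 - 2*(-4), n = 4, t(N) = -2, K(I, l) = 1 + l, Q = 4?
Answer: 24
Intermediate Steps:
R = 8 (R = 0 + 8 = 8)
U(g, v) = -g/2 (U(g, v) = g/(-2) = g*(-½) = -g/2)
(R + U(n, 4))*Q = (8 - ½*4)*4 = (8 - 2)*4 = 6*4 = 24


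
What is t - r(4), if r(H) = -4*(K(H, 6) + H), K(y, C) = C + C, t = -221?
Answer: -157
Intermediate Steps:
K(y, C) = 2*C
r(H) = -48 - 4*H (r(H) = -4*(2*6 + H) = -4*(12 + H) = -48 - 4*H)
t - r(4) = -221 - (-48 - 4*4) = -221 - (-48 - 16) = -221 - 1*(-64) = -221 + 64 = -157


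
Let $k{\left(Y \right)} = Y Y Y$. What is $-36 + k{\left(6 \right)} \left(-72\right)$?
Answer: $-15588$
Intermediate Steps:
$k{\left(Y \right)} = Y^{3}$ ($k{\left(Y \right)} = Y^{2} Y = Y^{3}$)
$-36 + k{\left(6 \right)} \left(-72\right) = -36 + 6^{3} \left(-72\right) = -36 + 216 \left(-72\right) = -36 - 15552 = -15588$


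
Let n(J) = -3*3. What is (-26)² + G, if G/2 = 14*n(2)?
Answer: 424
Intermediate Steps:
n(J) = -9
G = -252 (G = 2*(14*(-9)) = 2*(-126) = -252)
(-26)² + G = (-26)² - 252 = 676 - 252 = 424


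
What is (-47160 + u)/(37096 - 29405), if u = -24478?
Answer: -71638/7691 ≈ -9.3145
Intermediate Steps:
(-47160 + u)/(37096 - 29405) = (-47160 - 24478)/(37096 - 29405) = -71638/7691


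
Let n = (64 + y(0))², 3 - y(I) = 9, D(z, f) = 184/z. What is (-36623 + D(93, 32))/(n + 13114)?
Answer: -3405755/1532454 ≈ -2.2224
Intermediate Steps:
y(I) = -6 (y(I) = 3 - 1*9 = 3 - 9 = -6)
n = 3364 (n = (64 - 6)² = 58² = 3364)
(-36623 + D(93, 32))/(n + 13114) = (-36623 + 184/93)/(3364 + 13114) = (-36623 + 184*(1/93))/16478 = (-36623 + 184/93)*(1/16478) = -3405755/93*1/16478 = -3405755/1532454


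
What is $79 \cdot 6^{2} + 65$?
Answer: $2909$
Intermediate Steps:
$79 \cdot 6^{2} + 65 = 79 \cdot 36 + 65 = 2844 + 65 = 2909$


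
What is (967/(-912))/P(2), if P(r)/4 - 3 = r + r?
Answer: -967/25536 ≈ -0.037868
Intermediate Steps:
P(r) = 12 + 8*r (P(r) = 12 + 4*(r + r) = 12 + 4*(2*r) = 12 + 8*r)
(967/(-912))/P(2) = (967/(-912))/(12 + 8*2) = (967*(-1/912))/(12 + 16) = -967/912/28 = -967/912*1/28 = -967/25536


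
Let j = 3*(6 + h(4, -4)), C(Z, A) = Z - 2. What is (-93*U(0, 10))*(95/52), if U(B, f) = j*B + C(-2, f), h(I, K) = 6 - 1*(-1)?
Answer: 8835/13 ≈ 679.62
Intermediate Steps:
h(I, K) = 7 (h(I, K) = 6 + 1 = 7)
C(Z, A) = -2 + Z
j = 39 (j = 3*(6 + 7) = 3*13 = 39)
U(B, f) = -4 + 39*B (U(B, f) = 39*B + (-2 - 2) = 39*B - 4 = -4 + 39*B)
(-93*U(0, 10))*(95/52) = (-93*(-4 + 39*0))*(95/52) = (-93*(-4 + 0))*(95*(1/52)) = -93*(-4)*(95/52) = 372*(95/52) = 8835/13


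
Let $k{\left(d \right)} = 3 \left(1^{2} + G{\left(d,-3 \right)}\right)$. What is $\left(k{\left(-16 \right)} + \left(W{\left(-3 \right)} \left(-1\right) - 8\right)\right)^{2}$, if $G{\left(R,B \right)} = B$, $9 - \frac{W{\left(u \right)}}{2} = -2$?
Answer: $1296$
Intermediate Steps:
$W{\left(u \right)} = 22$ ($W{\left(u \right)} = 18 - -4 = 18 + 4 = 22$)
$k{\left(d \right)} = -6$ ($k{\left(d \right)} = 3 \left(1^{2} - 3\right) = 3 \left(1 - 3\right) = 3 \left(-2\right) = -6$)
$\left(k{\left(-16 \right)} + \left(W{\left(-3 \right)} \left(-1\right) - 8\right)\right)^{2} = \left(-6 + \left(22 \left(-1\right) - 8\right)\right)^{2} = \left(-6 - 30\right)^{2} = \left(-36\right)^{2} = 1296$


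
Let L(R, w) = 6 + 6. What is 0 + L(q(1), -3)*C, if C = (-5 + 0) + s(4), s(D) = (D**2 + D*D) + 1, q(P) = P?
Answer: 336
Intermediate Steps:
s(D) = 1 + 2*D**2 (s(D) = (D**2 + D**2) + 1 = 2*D**2 + 1 = 1 + 2*D**2)
L(R, w) = 12
C = 28 (C = (-5 + 0) + (1 + 2*4**2) = -5 + (1 + 2*16) = -5 + (1 + 32) = -5 + 33 = 28)
0 + L(q(1), -3)*C = 0 + 12*28 = 0 + 336 = 336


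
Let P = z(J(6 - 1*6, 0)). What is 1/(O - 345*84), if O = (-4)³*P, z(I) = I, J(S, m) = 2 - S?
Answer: -1/29108 ≈ -3.4355e-5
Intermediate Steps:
P = 2 (P = 2 - (6 - 1*6) = 2 - (6 - 6) = 2 - 1*0 = 2 + 0 = 2)
O = -128 (O = (-4)³*2 = -64*2 = -128)
1/(O - 345*84) = 1/(-128 - 345*84) = 1/(-128 - 28980) = 1/(-29108) = -1/29108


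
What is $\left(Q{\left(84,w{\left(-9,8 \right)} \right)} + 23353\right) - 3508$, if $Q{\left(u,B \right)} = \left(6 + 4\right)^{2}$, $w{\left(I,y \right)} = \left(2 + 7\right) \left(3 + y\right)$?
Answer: $19945$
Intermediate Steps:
$w{\left(I,y \right)} = 27 + 9 y$ ($w{\left(I,y \right)} = 9 \left(3 + y\right) = 27 + 9 y$)
$Q{\left(u,B \right)} = 100$ ($Q{\left(u,B \right)} = 10^{2} = 100$)
$\left(Q{\left(84,w{\left(-9,8 \right)} \right)} + 23353\right) - 3508 = \left(100 + 23353\right) - 3508 = 23453 - 3508 = 19945$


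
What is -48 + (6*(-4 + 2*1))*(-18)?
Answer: 168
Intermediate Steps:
-48 + (6*(-4 + 2*1))*(-18) = -48 + (6*(-4 + 2))*(-18) = -48 + (6*(-2))*(-18) = -48 - 12*(-18) = -48 + 216 = 168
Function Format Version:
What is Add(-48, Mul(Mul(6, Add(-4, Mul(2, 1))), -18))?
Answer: 168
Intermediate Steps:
Add(-48, Mul(Mul(6, Add(-4, Mul(2, 1))), -18)) = Add(-48, Mul(Mul(6, Add(-4, 2)), -18)) = Add(-48, Mul(Mul(6, -2), -18)) = Add(-48, Mul(-12, -18)) = Add(-48, 216) = 168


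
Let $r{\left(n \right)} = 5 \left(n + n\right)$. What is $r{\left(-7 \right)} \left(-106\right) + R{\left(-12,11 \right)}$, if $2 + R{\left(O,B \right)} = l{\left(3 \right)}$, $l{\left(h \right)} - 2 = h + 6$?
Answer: $7429$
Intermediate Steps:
$l{\left(h \right)} = 8 + h$ ($l{\left(h \right)} = 2 + \left(h + 6\right) = 2 + \left(6 + h\right) = 8 + h$)
$R{\left(O,B \right)} = 9$ ($R{\left(O,B \right)} = -2 + \left(8 + 3\right) = -2 + 11 = 9$)
$r{\left(n \right)} = 10 n$ ($r{\left(n \right)} = 5 \cdot 2 n = 10 n$)
$r{\left(-7 \right)} \left(-106\right) + R{\left(-12,11 \right)} = 10 \left(-7\right) \left(-106\right) + 9 = \left(-70\right) \left(-106\right) + 9 = 7420 + 9 = 7429$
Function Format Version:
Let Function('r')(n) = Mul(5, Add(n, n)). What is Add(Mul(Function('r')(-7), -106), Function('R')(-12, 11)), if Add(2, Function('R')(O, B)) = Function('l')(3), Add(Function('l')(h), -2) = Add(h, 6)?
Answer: 7429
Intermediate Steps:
Function('l')(h) = Add(8, h) (Function('l')(h) = Add(2, Add(h, 6)) = Add(2, Add(6, h)) = Add(8, h))
Function('R')(O, B) = 9 (Function('R')(O, B) = Add(-2, Add(8, 3)) = Add(-2, 11) = 9)
Function('r')(n) = Mul(10, n) (Function('r')(n) = Mul(5, Mul(2, n)) = Mul(10, n))
Add(Mul(Function('r')(-7), -106), Function('R')(-12, 11)) = Add(Mul(Mul(10, -7), -106), 9) = Add(Mul(-70, -106), 9) = Add(7420, 9) = 7429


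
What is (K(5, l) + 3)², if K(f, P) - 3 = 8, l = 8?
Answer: 196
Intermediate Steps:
K(f, P) = 11 (K(f, P) = 3 + 8 = 11)
(K(5, l) + 3)² = (11 + 3)² = 14² = 196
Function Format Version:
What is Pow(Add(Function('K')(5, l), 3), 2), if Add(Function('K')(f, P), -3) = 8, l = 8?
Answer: 196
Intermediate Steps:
Function('K')(f, P) = 11 (Function('K')(f, P) = Add(3, 8) = 11)
Pow(Add(Function('K')(5, l), 3), 2) = Pow(Add(11, 3), 2) = Pow(14, 2) = 196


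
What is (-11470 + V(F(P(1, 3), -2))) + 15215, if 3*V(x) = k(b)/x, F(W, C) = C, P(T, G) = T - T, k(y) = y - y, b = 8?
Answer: 3745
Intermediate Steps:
k(y) = 0
P(T, G) = 0
V(x) = 0 (V(x) = (0/x)/3 = (1/3)*0 = 0)
(-11470 + V(F(P(1, 3), -2))) + 15215 = (-11470 + 0) + 15215 = -11470 + 15215 = 3745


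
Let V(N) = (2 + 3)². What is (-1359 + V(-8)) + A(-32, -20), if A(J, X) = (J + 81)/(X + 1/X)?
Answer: -535914/401 ≈ -1336.4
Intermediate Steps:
V(N) = 25 (V(N) = 5² = 25)
A(J, X) = (81 + J)/(X + 1/X)
(-1359 + V(-8)) + A(-32, -20) = (-1359 + 25) - 20*(81 - 32)/(1 + (-20)²) = -1334 - 20*49/(1 + 400) = -1334 - 20*49/401 = -1334 - 20*1/401*49 = -1334 - 980/401 = -535914/401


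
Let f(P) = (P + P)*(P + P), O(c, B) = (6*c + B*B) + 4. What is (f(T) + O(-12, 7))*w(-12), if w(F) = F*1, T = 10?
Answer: -4572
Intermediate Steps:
O(c, B) = 4 + B² + 6*c (O(c, B) = (6*c + B²) + 4 = (B² + 6*c) + 4 = 4 + B² + 6*c)
f(P) = 4*P² (f(P) = (2*P)*(2*P) = 4*P²)
w(F) = F
(f(T) + O(-12, 7))*w(-12) = (4*10² + (4 + 7² + 6*(-12)))*(-12) = (4*100 + (4 + 49 - 72))*(-12) = (400 - 19)*(-12) = 381*(-12) = -4572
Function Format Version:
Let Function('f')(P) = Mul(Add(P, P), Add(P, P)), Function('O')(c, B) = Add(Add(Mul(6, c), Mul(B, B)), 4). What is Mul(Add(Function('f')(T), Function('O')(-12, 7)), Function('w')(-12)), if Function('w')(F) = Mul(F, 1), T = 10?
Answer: -4572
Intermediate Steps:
Function('O')(c, B) = Add(4, Pow(B, 2), Mul(6, c)) (Function('O')(c, B) = Add(Add(Mul(6, c), Pow(B, 2)), 4) = Add(Add(Pow(B, 2), Mul(6, c)), 4) = Add(4, Pow(B, 2), Mul(6, c)))
Function('f')(P) = Mul(4, Pow(P, 2)) (Function('f')(P) = Mul(Mul(2, P), Mul(2, P)) = Mul(4, Pow(P, 2)))
Function('w')(F) = F
Mul(Add(Function('f')(T), Function('O')(-12, 7)), Function('w')(-12)) = Mul(Add(Mul(4, Pow(10, 2)), Add(4, Pow(7, 2), Mul(6, -12))), -12) = Mul(Add(Mul(4, 100), Add(4, 49, -72)), -12) = Mul(Add(400, -19), -12) = Mul(381, -12) = -4572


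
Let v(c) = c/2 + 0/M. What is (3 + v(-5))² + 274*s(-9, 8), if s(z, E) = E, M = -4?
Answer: 8769/4 ≈ 2192.3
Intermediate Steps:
v(c) = c/2 (v(c) = c/2 + 0/(-4) = c*(½) + 0*(-¼) = c/2 + 0 = c/2)
(3 + v(-5))² + 274*s(-9, 8) = (3 + (½)*(-5))² + 274*8 = (3 - 5/2)² + 2192 = (½)² + 2192 = ¼ + 2192 = 8769/4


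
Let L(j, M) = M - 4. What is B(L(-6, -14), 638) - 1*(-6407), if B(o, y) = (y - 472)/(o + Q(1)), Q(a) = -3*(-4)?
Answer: 19138/3 ≈ 6379.3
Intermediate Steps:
Q(a) = 12
L(j, M) = -4 + M
B(o, y) = (-472 + y)/(12 + o) (B(o, y) = (y - 472)/(o + 12) = (-472 + y)/(12 + o))
B(L(-6, -14), 638) - 1*(-6407) = (-472 + 638)/(12 + (-4 - 14)) - 1*(-6407) = 166/(12 - 18) + 6407 = 166/(-6) + 6407 = -1/6*166 + 6407 = -83/3 + 6407 = 19138/3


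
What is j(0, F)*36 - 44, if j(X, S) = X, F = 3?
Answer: -44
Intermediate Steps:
j(0, F)*36 - 44 = 0*36 - 44 = 0 - 44 = -44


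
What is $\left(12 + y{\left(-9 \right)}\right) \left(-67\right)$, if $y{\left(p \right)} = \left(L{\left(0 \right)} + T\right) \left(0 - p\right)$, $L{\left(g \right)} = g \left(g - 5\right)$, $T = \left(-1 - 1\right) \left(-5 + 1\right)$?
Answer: $-5628$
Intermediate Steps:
$T = 8$ ($T = \left(-2\right) \left(-4\right) = 8$)
$L{\left(g \right)} = g \left(-5 + g\right)$
$y{\left(p \right)} = - 8 p$ ($y{\left(p \right)} = \left(0 \left(-5 + 0\right) + 8\right) \left(0 - p\right) = \left(0 \left(-5\right) + 8\right) \left(- p\right) = \left(0 + 8\right) \left(- p\right) = 8 \left(- p\right) = - 8 p$)
$\left(12 + y{\left(-9 \right)}\right) \left(-67\right) = \left(12 - -72\right) \left(-67\right) = \left(12 + 72\right) \left(-67\right) = 84 \left(-67\right) = -5628$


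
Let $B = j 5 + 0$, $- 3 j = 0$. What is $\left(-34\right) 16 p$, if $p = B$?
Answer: $0$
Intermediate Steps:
$j = 0$ ($j = \left(- \frac{1}{3}\right) 0 = 0$)
$B = 0$ ($B = 0 \cdot 5 + 0 = 0 + 0 = 0$)
$p = 0$
$\left(-34\right) 16 p = \left(-34\right) 16 \cdot 0 = \left(-544\right) 0 = 0$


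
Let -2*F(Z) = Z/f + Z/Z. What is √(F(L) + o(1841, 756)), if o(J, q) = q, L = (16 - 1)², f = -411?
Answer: √14185117/137 ≈ 27.491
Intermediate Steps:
L = 225 (L = 15² = 225)
F(Z) = -½ + Z/822 (F(Z) = -(Z/(-411) + Z/Z)/2 = -(Z*(-1/411) + 1)/2 = -(-Z/411 + 1)/2 = -(1 - Z/411)/2 = -½ + Z/822)
√(F(L) + o(1841, 756)) = √((-½ + (1/822)*225) + 756) = √((-½ + 75/274) + 756) = √(-31/137 + 756) = √(103541/137) = √14185117/137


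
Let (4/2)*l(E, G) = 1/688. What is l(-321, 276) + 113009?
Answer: 155500385/1376 ≈ 1.1301e+5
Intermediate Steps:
l(E, G) = 1/1376 (l(E, G) = (½)/688 = (½)*(1/688) = 1/1376)
l(-321, 276) + 113009 = 1/1376 + 113009 = 155500385/1376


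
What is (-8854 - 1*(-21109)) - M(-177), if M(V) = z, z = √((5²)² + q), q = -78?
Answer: 12255 - √547 ≈ 12232.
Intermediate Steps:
z = √547 (z = √((5²)² - 78) = √(25² - 78) = √(625 - 78) = √547 ≈ 23.388)
M(V) = √547
(-8854 - 1*(-21109)) - M(-177) = (-8854 - 1*(-21109)) - √547 = (-8854 + 21109) - √547 = 12255 - √547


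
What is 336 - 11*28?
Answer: 28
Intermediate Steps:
336 - 11*28 = 336 - 1*308 = 336 - 308 = 28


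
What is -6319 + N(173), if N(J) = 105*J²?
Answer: 3136226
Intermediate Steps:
-6319 + N(173) = -6319 + 105*173² = -6319 + 105*29929 = -6319 + 3142545 = 3136226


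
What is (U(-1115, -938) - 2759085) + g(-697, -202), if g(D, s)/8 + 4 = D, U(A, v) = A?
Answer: -2765808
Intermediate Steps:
g(D, s) = -32 + 8*D
(U(-1115, -938) - 2759085) + g(-697, -202) = (-1115 - 2759085) + (-32 + 8*(-697)) = -2760200 + (-32 - 5576) = -2760200 - 5608 = -2765808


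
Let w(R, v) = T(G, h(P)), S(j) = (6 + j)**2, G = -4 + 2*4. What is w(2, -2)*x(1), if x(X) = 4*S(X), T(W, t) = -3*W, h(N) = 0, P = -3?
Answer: -2352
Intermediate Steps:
G = 4 (G = -4 + 8 = 4)
w(R, v) = -12 (w(R, v) = -3*4 = -12)
x(X) = 4*(6 + X)**2
w(2, -2)*x(1) = -48*(6 + 1)**2 = -48*7**2 = -48*49 = -12*196 = -2352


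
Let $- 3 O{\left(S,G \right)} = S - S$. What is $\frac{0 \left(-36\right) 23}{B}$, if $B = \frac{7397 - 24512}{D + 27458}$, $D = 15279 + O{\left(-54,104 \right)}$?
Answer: $0$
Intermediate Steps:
$O{\left(S,G \right)} = 0$ ($O{\left(S,G \right)} = - \frac{S - S}{3} = \left(- \frac{1}{3}\right) 0 = 0$)
$D = 15279$ ($D = 15279 + 0 = 15279$)
$B = - \frac{17115}{42737}$ ($B = \frac{7397 - 24512}{15279 + 27458} = - \frac{17115}{42737} \approx -0.40047$)
$\frac{0 \left(-36\right) 23}{B} = \frac{0 \left(-36\right) 23}{- \frac{17115}{42737}} = 0 \cdot 23 \left(- \frac{42737}{17115}\right) = 0 \left(- \frac{42737}{17115}\right) = 0$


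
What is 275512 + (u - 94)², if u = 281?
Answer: 310481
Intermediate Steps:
275512 + (u - 94)² = 275512 + (281 - 94)² = 275512 + 187² = 275512 + 34969 = 310481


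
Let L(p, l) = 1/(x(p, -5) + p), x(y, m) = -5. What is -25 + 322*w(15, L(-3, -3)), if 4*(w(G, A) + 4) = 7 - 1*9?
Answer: -1474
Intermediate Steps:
L(p, l) = 1/(-5 + p)
w(G, A) = -9/2 (w(G, A) = -4 + (7 - 1*9)/4 = -4 + (7 - 9)/4 = -4 + (¼)*(-2) = -4 - ½ = -9/2)
-25 + 322*w(15, L(-3, -3)) = -25 + 322*(-9/2) = -25 - 1449 = -1474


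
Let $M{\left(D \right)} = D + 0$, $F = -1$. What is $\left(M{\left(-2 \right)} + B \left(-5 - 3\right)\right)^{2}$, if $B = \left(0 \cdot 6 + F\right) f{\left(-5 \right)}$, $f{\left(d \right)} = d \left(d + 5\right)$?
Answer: $4$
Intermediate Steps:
$M{\left(D \right)} = D$
$f{\left(d \right)} = d \left(5 + d\right)$
$B = 0$ ($B = \left(0 \cdot 6 - 1\right) \left(- 5 \left(5 - 5\right)\right) = \left(0 - 1\right) \left(\left(-5\right) 0\right) = \left(-1\right) 0 = 0$)
$\left(M{\left(-2 \right)} + B \left(-5 - 3\right)\right)^{2} = \left(-2 + 0 \left(-5 - 3\right)\right)^{2} = \left(-2 + 0 \left(-8\right)\right)^{2} = \left(-2 + 0\right)^{2} = \left(-2\right)^{2} = 4$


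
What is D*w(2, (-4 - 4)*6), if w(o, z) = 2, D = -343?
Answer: -686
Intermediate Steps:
D*w(2, (-4 - 4)*6) = -343*2 = -686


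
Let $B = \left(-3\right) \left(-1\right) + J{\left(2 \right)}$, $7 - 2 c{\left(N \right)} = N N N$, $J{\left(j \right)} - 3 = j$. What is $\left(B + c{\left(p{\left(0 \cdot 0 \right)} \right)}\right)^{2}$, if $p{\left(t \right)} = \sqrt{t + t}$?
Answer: $\frac{529}{4} \approx 132.25$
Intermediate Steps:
$J{\left(j \right)} = 3 + j$
$p{\left(t \right)} = \sqrt{2} \sqrt{t}$ ($p{\left(t \right)} = \sqrt{2 t} = \sqrt{2} \sqrt{t}$)
$c{\left(N \right)} = \frac{7}{2} - \frac{N^{3}}{2}$ ($c{\left(N \right)} = \frac{7}{2} - \frac{N N N}{2} = \frac{7}{2} - \frac{N^{2} N}{2} = \frac{7}{2} - \frac{N^{3}}{2}$)
$B = 8$ ($B = \left(-3\right) \left(-1\right) + \left(3 + 2\right) = 3 + 5 = 8$)
$\left(B + c{\left(p{\left(0 \cdot 0 \right)} \right)}\right)^{2} = \left(8 + \left(\frac{7}{2} - \frac{\left(\sqrt{2} \sqrt{0 \cdot 0}\right)^{3}}{2}\right)\right)^{2} = \left(8 + \left(\frac{7}{2} - \frac{\left(\sqrt{2} \sqrt{0}\right)^{3}}{2}\right)\right)^{2} = \left(8 + \left(\frac{7}{2} - \frac{\left(\sqrt{2} \cdot 0\right)^{3}}{2}\right)\right)^{2} = \left(8 + \left(\frac{7}{2} - \frac{0^{3}}{2}\right)\right)^{2} = \left(8 + \left(\frac{7}{2} - 0\right)\right)^{2} = \left(8 + \left(\frac{7}{2} + 0\right)\right)^{2} = \left(8 + \frac{7}{2}\right)^{2} = \left(\frac{23}{2}\right)^{2} = \frac{529}{4}$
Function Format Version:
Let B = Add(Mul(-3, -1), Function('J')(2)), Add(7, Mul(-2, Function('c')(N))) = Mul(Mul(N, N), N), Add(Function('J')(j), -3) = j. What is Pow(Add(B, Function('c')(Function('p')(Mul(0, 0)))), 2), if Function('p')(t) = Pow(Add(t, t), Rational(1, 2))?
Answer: Rational(529, 4) ≈ 132.25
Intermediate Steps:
Function('J')(j) = Add(3, j)
Function('p')(t) = Mul(Pow(2, Rational(1, 2)), Pow(t, Rational(1, 2))) (Function('p')(t) = Pow(Mul(2, t), Rational(1, 2)) = Mul(Pow(2, Rational(1, 2)), Pow(t, Rational(1, 2))))
Function('c')(N) = Add(Rational(7, 2), Mul(Rational(-1, 2), Pow(N, 3))) (Function('c')(N) = Add(Rational(7, 2), Mul(Rational(-1, 2), Mul(Mul(N, N), N))) = Add(Rational(7, 2), Mul(Rational(-1, 2), Mul(Pow(N, 2), N))) = Add(Rational(7, 2), Mul(Rational(-1, 2), Pow(N, 3))))
B = 8 (B = Add(Mul(-3, -1), Add(3, 2)) = Add(3, 5) = 8)
Pow(Add(B, Function('c')(Function('p')(Mul(0, 0)))), 2) = Pow(Add(8, Add(Rational(7, 2), Mul(Rational(-1, 2), Pow(Mul(Pow(2, Rational(1, 2)), Pow(Mul(0, 0), Rational(1, 2))), 3)))), 2) = Pow(Add(8, Add(Rational(7, 2), Mul(Rational(-1, 2), Pow(Mul(Pow(2, Rational(1, 2)), Pow(0, Rational(1, 2))), 3)))), 2) = Pow(Add(8, Add(Rational(7, 2), Mul(Rational(-1, 2), Pow(Mul(Pow(2, Rational(1, 2)), 0), 3)))), 2) = Pow(Add(8, Add(Rational(7, 2), Mul(Rational(-1, 2), Pow(0, 3)))), 2) = Pow(Add(8, Add(Rational(7, 2), Mul(Rational(-1, 2), 0))), 2) = Pow(Add(8, Add(Rational(7, 2), 0)), 2) = Pow(Add(8, Rational(7, 2)), 2) = Pow(Rational(23, 2), 2) = Rational(529, 4)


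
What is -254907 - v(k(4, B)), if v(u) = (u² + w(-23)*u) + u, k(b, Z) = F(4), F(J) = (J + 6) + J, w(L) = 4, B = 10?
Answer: -255173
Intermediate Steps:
F(J) = 6 + 2*J (F(J) = (6 + J) + J = 6 + 2*J)
k(b, Z) = 14 (k(b, Z) = 6 + 2*4 = 6 + 8 = 14)
v(u) = u² + 5*u (v(u) = (u² + 4*u) + u = u² + 5*u)
-254907 - v(k(4, B)) = -254907 - 14*(5 + 14) = -254907 - 14*19 = -254907 - 1*266 = -254907 - 266 = -255173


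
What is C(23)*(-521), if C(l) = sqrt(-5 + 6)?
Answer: -521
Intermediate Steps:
C(l) = 1 (C(l) = sqrt(1) = 1)
C(23)*(-521) = 1*(-521) = -521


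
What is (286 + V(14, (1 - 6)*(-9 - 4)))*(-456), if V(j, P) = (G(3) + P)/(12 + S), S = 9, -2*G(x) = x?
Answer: -922564/7 ≈ -1.3179e+5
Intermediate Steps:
G(x) = -x/2
V(j, P) = -1/14 + P/21 (V(j, P) = (-½*3 + P)/(12 + 9) = (-3/2 + P)/21 = (-3/2 + P)*(1/21) = -1/14 + P/21)
(286 + V(14, (1 - 6)*(-9 - 4)))*(-456) = (286 + (-1/14 + ((1 - 6)*(-9 - 4))/21))*(-456) = (286 + (-1/14 + (-5*(-13))/21))*(-456) = (286 + (-1/14 + (1/21)*65))*(-456) = (286 + (-1/14 + 65/21))*(-456) = (286 + 127/42)*(-456) = (12139/42)*(-456) = -922564/7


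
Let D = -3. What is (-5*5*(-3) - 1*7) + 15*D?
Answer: 23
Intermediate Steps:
(-5*5*(-3) - 1*7) + 15*D = (-5*5*(-3) - 1*7) + 15*(-3) = (-25*(-3) - 7) - 45 = (75 - 7) - 45 = 68 - 45 = 23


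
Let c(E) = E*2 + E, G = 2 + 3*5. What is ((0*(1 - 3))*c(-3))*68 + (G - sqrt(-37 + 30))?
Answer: 17 - I*sqrt(7) ≈ 17.0 - 2.6458*I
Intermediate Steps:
G = 17 (G = 2 + 15 = 17)
c(E) = 3*E (c(E) = 2*E + E = 3*E)
((0*(1 - 3))*c(-3))*68 + (G - sqrt(-37 + 30)) = ((0*(1 - 3))*(3*(-3)))*68 + (17 - sqrt(-37 + 30)) = ((0*(-2))*(-9))*68 + (17 - sqrt(-7)) = (0*(-9))*68 + (17 - I*sqrt(7)) = 0*68 + (17 - I*sqrt(7)) = 0 + (17 - I*sqrt(7)) = 17 - I*sqrt(7)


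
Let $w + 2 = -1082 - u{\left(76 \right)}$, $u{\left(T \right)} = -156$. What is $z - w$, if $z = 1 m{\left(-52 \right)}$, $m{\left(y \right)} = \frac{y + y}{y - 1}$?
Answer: $\frac{49288}{53} \approx 929.96$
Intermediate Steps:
$m{\left(y \right)} = \frac{2 y}{-1 + y}$
$z = \frac{104}{53}$ ($z = 1 \cdot 2 \left(-52\right) \frac{1}{-1 - 52} = 1 \cdot 2 \left(-52\right) \frac{1}{-53} = 1 \cdot 2 \left(-52\right) \left(- \frac{1}{53}\right) = 1 \cdot \frac{104}{53} = \frac{104}{53} \approx 1.9623$)
$w = -928$ ($w = -2 - 926 = -928$)
$z - w = \frac{104}{53} - -928 = \frac{104}{53} + 928 = \frac{49288}{53}$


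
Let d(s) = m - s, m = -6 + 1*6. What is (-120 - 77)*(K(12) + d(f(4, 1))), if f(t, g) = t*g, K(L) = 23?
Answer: -3743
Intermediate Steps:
m = 0 (m = -6 + 6 = 0)
f(t, g) = g*t
d(s) = -s (d(s) = 0 - s = -s)
(-120 - 77)*(K(12) + d(f(4, 1))) = (-120 - 77)*(23 - 4) = -197*(23 - 1*4) = -197*(23 - 4) = -197*19 = -3743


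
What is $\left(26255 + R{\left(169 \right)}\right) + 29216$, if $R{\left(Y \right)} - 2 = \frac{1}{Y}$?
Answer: $\frac{9374938}{169} \approx 55473.0$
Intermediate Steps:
$R{\left(Y \right)} = 2 + \frac{1}{Y}$
$\left(26255 + R{\left(169 \right)}\right) + 29216 = \left(26255 + \left(2 + \frac{1}{169}\right)\right) + 29216 = \left(26255 + \frac{339}{169}\right) + 29216 = \frac{4437434}{169} + 29216 = \frac{9374938}{169}$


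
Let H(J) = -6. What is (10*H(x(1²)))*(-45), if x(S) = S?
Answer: 2700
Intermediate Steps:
(10*H(x(1²)))*(-45) = (10*(-6))*(-45) = -60*(-45) = 2700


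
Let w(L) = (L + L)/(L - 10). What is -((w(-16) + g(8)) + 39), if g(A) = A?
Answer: -627/13 ≈ -48.231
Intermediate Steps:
w(L) = 2*L/(-10 + L) (w(L) = (2*L)/(-10 + L) = 2*L/(-10 + L))
-((w(-16) + g(8)) + 39) = -((2*(-16)/(-10 - 16) + 8) + 39) = -((2*(-16)/(-26) + 8) + 39) = -((2*(-16)*(-1/26) + 8) + 39) = -((16/13 + 8) + 39) = -(120/13 + 39) = -1*627/13 = -627/13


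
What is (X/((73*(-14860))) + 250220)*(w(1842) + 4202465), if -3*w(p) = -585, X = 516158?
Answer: 57037059049833786/54239 ≈ 1.0516e+12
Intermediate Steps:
w(p) = 195 (w(p) = -⅓*(-585) = 195)
(X/((73*(-14860))) + 250220)*(w(1842) + 4202465) = (516158/((73*(-14860))) + 250220)*(195 + 4202465) = (516158/(-1084780) + 250220)*4202660 = (516158*(-1/1084780) + 250220)*4202660 = (-258079/542390 + 250220)*4202660 = (135716567721/542390)*4202660 = 57037059049833786/54239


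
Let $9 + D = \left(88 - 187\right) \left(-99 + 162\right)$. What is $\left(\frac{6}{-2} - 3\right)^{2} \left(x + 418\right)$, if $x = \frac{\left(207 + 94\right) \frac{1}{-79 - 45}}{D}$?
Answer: $\frac{323742973}{21514} \approx 15048.0$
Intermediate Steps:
$D = -6246$ ($D = -9 + \left(88 - 187\right) \left(-99 + 162\right) = -9 - 6237 = -6246$)
$x = \frac{301}{774504}$ ($x = \frac{\left(207 + 94\right) \frac{1}{-79 - 45}}{-6246} = \frac{301}{-124} \left(- \frac{1}{6246}\right) = 301 \left(- \frac{1}{124}\right) \left(- \frac{1}{6246}\right) = \left(- \frac{301}{124}\right) \left(- \frac{1}{6246}\right) = \frac{301}{774504} \approx 0.00038864$)
$\left(\frac{6}{-2} - 3\right)^{2} \left(x + 418\right) = \left(\frac{6}{-2} - 3\right)^{2} \left(\frac{301}{774504} + 418\right) = \left(6 \left(- \frac{1}{2}\right) - 3\right)^{2} \cdot \frac{323742973}{774504} = \left(-3 - 3\right)^{2} \cdot \frac{323742973}{774504} = \left(-6\right)^{2} \cdot \frac{323742973}{774504} = 36 \cdot \frac{323742973}{774504} = \frac{323742973}{21514}$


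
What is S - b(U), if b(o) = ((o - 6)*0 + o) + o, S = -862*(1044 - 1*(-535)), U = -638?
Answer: -1359822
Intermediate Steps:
S = -1361098 (S = -862*(1044 + 535) = -862*1579 = -1361098)
b(o) = 2*o (b(o) = ((-6 + o)*0 + o) + o = (0 + o) + o = o + o = 2*o)
S - b(U) = -1361098 - 2*(-638) = -1361098 - 1*(-1276) = -1361098 + 1276 = -1359822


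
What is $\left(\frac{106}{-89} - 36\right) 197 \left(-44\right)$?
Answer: $\frac{28691080}{89} \approx 3.2237 \cdot 10^{5}$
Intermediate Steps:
$\left(\frac{106}{-89} - 36\right) 197 \left(-44\right) = \left(106 \left(- \frac{1}{89}\right) - 36\right) 197 \left(-44\right) = \left(- \frac{106}{89} - 36\right) 197 \left(-44\right) = \left(- \frac{3310}{89}\right) 197 \left(-44\right) = \left(- \frac{652070}{89}\right) \left(-44\right) = \frac{28691080}{89}$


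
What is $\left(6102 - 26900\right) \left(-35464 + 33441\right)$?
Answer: $42074354$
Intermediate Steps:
$\left(6102 - 26900\right) \left(-35464 + 33441\right) = \left(6102 - 26900\right) \left(-2023\right) = \left(-20798\right) \left(-2023\right) = 42074354$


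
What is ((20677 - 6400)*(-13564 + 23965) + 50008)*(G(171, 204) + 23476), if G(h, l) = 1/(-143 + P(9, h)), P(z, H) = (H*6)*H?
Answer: 611324407911929465/175303 ≈ 3.4872e+12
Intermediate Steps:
P(z, H) = 6*H² (P(z, H) = (6*H)*H = 6*H²)
G(h, l) = 1/(-143 + 6*h²)
((20677 - 6400)*(-13564 + 23965) + 50008)*(G(171, 204) + 23476) = ((20677 - 6400)*(-13564 + 23965) + 50008)*(1/(-143 + 6*171²) + 23476) = (14277*10401 + 50008)*(1/(-143 + 6*29241) + 23476) = (148495077 + 50008)*(1/(-143 + 175446) + 23476) = 148545085*(1/175303 + 23476) = 148545085*(4115413229/175303) = 611324407911929465/175303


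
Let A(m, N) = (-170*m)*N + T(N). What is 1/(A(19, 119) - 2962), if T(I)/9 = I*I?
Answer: -1/259883 ≈ -3.8479e-6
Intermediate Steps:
T(I) = 9*I**2 (T(I) = 9*(I*I) = 9*I**2)
A(m, N) = 9*N**2 - 170*N*m (A(m, N) = (-170*m)*N + 9*N**2 = -170*N*m + 9*N**2 = 9*N**2 - 170*N*m)
1/(A(19, 119) - 2962) = 1/(119*(-170*19 + 9*119) - 2962) = 1/(119*(-3230 + 1071) - 2962) = 1/(119*(-2159) - 2962) = 1/(-256921 - 2962) = 1/(-259883) = -1/259883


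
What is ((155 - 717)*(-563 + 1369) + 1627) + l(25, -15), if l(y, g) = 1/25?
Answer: -11283624/25 ≈ -4.5135e+5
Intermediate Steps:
l(y, g) = 1/25
((155 - 717)*(-563 + 1369) + 1627) + l(25, -15) = ((155 - 717)*(-563 + 1369) + 1627) + 1/25 = (-562*806 + 1627) + 1/25 = (-452972 + 1627) + 1/25 = -451345 + 1/25 = -11283624/25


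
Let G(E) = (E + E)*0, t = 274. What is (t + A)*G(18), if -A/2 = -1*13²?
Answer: 0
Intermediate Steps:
G(E) = 0 (G(E) = (2*E)*0 = 0)
A = 338 (A = -(-2)*13² = -(-2)*169 = -2*(-169) = 338)
(t + A)*G(18) = (274 + 338)*0 = 612*0 = 0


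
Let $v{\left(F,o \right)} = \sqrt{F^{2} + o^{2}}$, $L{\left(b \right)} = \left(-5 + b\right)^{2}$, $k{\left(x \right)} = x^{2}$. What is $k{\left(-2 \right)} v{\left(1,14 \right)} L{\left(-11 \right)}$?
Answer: $1024 \sqrt{197} \approx 14373.0$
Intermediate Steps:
$k{\left(-2 \right)} v{\left(1,14 \right)} L{\left(-11 \right)} = \left(-2\right)^{2} \sqrt{1^{2} + 14^{2}} \left(-5 - 11\right)^{2} = 4 \sqrt{1 + 196} \left(-16\right)^{2} = 4 \sqrt{197} \cdot 256 = 1024 \sqrt{197}$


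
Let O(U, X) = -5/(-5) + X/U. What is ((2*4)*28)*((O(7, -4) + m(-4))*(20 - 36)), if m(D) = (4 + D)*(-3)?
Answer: -1536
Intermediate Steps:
O(U, X) = 1 + X/U (O(U, X) = -5*(-⅕) + X/U = 1 + X/U)
m(D) = -12 - 3*D
((2*4)*28)*((O(7, -4) + m(-4))*(20 - 36)) = ((2*4)*28)*(((7 - 4)/7 + (-12 - 3*(-4)))*(20 - 36)) = (8*28)*(((⅐)*3 + (-12 + 12))*(-16)) = 224*((3/7 + 0)*(-16)) = 224*((3/7)*(-16)) = 224*(-48/7) = -1536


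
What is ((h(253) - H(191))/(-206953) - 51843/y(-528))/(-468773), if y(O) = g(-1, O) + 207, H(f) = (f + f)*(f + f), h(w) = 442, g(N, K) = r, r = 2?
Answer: 972605331/1843265594711 ≈ 0.00052765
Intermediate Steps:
g(N, K) = 2
H(f) = 4*f**2 (H(f) = (2*f)*(2*f) = 4*f**2)
y(O) = 209 (y(O) = 2 + 207 = 209)
((h(253) - H(191))/(-206953) - 51843/y(-528))/(-468773) = ((442 - 4*191**2)/(-206953) - 51843/209)/(-468773) = ((442 - 4*36481)*(-1/206953) - 51843*1/209)*(-1/468773) = ((442 - 1*145924)*(-1/206953) - 4713/19)*(-1/468773) = ((442 - 145924)*(-1/206953) - 4713/19)*(-1/468773) = (-145482*(-1/206953) - 4713/19)*(-1/468773) = (145482/206953 - 4713/19)*(-1/468773) = -972605331/3932107*(-1/468773) = 972605331/1843265594711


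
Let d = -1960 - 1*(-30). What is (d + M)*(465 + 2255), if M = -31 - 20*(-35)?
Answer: -3429920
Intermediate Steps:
d = -1930 (d = -1960 + 30 = -1930)
M = 669 (M = -31 + 700 = 669)
(d + M)*(465 + 2255) = (-1930 + 669)*(465 + 2255) = -1261*2720 = -3429920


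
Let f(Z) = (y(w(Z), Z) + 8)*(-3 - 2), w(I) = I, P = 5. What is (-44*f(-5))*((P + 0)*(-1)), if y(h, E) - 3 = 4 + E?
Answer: -11000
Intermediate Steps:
y(h, E) = 7 + E (y(h, E) = 3 + (4 + E) = 7 + E)
f(Z) = -75 - 5*Z (f(Z) = ((7 + Z) + 8)*(-3 - 2) = (15 + Z)*(-5) = -75 - 5*Z)
(-44*f(-5))*((P + 0)*(-1)) = (-44*(-75 - 5*(-5)))*((5 + 0)*(-1)) = (-44*(-75 + 25))*(5*(-1)) = -44*(-50)*(-5) = 2200*(-5) = -11000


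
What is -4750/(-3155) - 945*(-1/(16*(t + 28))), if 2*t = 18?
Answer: 1158695/373552 ≈ 3.1018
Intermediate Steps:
t = 9 (t = (½)*18 = 9)
-4750/(-3155) - 945*(-1/(16*(t + 28))) = -4750/(-3155) - 945*(-1/(16*(9 + 28))) = -4750*(-1/3155) - 945/(37*(-16)) = 950/631 - 945/(-592) = 950/631 - 945*(-1/592) = 950/631 + 945/592 = 1158695/373552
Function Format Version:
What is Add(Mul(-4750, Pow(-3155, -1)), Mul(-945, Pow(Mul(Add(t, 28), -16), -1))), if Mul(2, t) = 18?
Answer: Rational(1158695, 373552) ≈ 3.1018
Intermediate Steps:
t = 9 (t = Mul(Rational(1, 2), 18) = 9)
Add(Mul(-4750, Pow(-3155, -1)), Mul(-945, Pow(Mul(Add(t, 28), -16), -1))) = Add(Mul(-4750, Pow(-3155, -1)), Mul(-945, Pow(Mul(Add(9, 28), -16), -1))) = Add(Mul(-4750, Rational(-1, 3155)), Mul(-945, Pow(Mul(37, -16), -1))) = Add(Rational(950, 631), Mul(-945, Pow(-592, -1))) = Add(Rational(950, 631), Mul(-945, Rational(-1, 592))) = Add(Rational(950, 631), Rational(945, 592)) = Rational(1158695, 373552)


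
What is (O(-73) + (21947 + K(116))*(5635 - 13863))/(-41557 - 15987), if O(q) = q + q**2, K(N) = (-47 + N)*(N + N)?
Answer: 78072121/14386 ≈ 5427.0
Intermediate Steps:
K(N) = 2*N*(-47 + N) (K(N) = (-47 + N)*(2*N) = 2*N*(-47 + N))
(O(-73) + (21947 + K(116))*(5635 - 13863))/(-41557 - 15987) = (-73*(1 - 73) + (21947 + 2*116*(-47 + 116))*(5635 - 13863))/(-41557 - 15987) = (-73*(-72) + (21947 + 2*116*69)*(-8228))/(-57544) = (5256 + (21947 + 16008)*(-8228))*(-1/57544) = (5256 + 37955*(-8228))*(-1/57544) = (5256 - 312293740)*(-1/57544) = -312288484*(-1/57544) = 78072121/14386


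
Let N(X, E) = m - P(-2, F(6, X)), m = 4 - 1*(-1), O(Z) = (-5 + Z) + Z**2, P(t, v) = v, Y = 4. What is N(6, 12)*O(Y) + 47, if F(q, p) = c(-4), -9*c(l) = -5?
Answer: 341/3 ≈ 113.67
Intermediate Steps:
c(l) = 5/9 (c(l) = -1/9*(-5) = 5/9)
F(q, p) = 5/9
O(Z) = -5 + Z + Z**2
m = 5 (m = 4 + 1 = 5)
N(X, E) = 40/9 (N(X, E) = 5 - 1*5/9 = 5 - 5/9 = 40/9)
N(6, 12)*O(Y) + 47 = 40*(-5 + 4 + 4**2)/9 + 47 = 40*(-5 + 4 + 16)/9 + 47 = (40/9)*15 + 47 = 200/3 + 47 = 341/3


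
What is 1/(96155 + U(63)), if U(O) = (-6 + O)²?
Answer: 1/99404 ≈ 1.0060e-5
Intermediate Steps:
1/(96155 + U(63)) = 1/(96155 + (-6 + 63)²) = 1/(96155 + 57²) = 1/(96155 + 3249) = 1/99404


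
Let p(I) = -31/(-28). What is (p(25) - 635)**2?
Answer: 315027001/784 ≈ 4.0182e+5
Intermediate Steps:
p(I) = 31/28 (p(I) = -31*(-1/28) = 31/28)
(p(25) - 635)**2 = (31/28 - 635)**2 = (-17749/28)**2 = 315027001/784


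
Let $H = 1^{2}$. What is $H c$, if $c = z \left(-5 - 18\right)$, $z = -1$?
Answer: $23$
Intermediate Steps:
$H = 1$
$c = 23$ ($c = - (-5 - 18) = \left(-1\right) \left(-23\right) = 23$)
$H c = 1 \cdot 23 = 23$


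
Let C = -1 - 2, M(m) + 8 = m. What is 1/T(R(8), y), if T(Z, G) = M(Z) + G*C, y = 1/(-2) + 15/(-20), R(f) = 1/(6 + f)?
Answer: -28/117 ≈ -0.23932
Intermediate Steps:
M(m) = -8 + m
C = -3
y = -5/4 (y = 1*(-½) + 15*(-1/20) = -½ - ¾ = -5/4 ≈ -1.2500)
T(Z, G) = -8 + Z - 3*G (T(Z, G) = (-8 + Z) + G*(-3) = (-8 + Z) - 3*G = -8 + Z - 3*G)
1/T(R(8), y) = 1/(-8 + 1/(6 + 8) - 3*(-5/4)) = 1/(-8 + 1/14 + 15/4) = 1/(-117/28) = -28/117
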